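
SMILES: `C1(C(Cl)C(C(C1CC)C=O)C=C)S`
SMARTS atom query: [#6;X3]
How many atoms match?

The query [#6;X3] means: any carbon (aromatic or not) with three total connections.
Check the 13 heavy atoms by environment: 7× C (X4) → no; 3× C (X3) → match; 1× O (X1) → no; 1× Cl (X1) → no; 1× S (X2) → no.
That gives 3 matching atoms.

3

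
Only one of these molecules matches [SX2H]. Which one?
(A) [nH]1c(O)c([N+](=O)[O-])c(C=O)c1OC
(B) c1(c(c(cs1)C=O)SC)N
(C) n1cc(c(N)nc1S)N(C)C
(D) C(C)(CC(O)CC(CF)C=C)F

C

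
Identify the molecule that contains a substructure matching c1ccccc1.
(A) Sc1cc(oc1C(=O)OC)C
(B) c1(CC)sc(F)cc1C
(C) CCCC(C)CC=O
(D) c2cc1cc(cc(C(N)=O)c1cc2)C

D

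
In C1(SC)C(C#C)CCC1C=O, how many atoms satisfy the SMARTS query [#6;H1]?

5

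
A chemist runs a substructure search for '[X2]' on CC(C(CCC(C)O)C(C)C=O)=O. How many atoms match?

1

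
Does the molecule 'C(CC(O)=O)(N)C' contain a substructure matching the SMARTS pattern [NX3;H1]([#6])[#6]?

The pattern [NX3;H1]([#6])[#6] describes a trivalent nitrogen with one H, bonded to two carbons — a secondary amine.
The closest candidate here is a primary amino group (-NH2), but the nitrogen has H2 and only one carbon neighbour. No other fragment satisfies the full query, so there is no match.

No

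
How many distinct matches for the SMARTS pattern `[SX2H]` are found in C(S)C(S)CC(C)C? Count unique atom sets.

[SX2H] is the SMARTS for a thiol: an aliphatic sulfur with two connections, one being H.
The molecule carries 2 separate instances of a thiol (-SH) meeting every constraint; each maps to a distinct set of atoms, giving 2 matches.

2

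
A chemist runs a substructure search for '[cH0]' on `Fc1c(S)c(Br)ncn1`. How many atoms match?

The query [cH0] means: aromatic carbon with no attached hydrogen (substituted or ring-fusion).
Check the 9 heavy atoms by environment: 2× n (aromatic, H0) → no; 1× c (aromatic, H1) → no; 3× c (aromatic, H0) → match; 1× F (H0) → no; 1× S (H1) → no; 1× Br (H0) → no.
That gives 3 matching atoms.

3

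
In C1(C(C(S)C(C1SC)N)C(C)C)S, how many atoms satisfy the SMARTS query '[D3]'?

The query [D3] means: atom with exactly three heavy-atom neighbours.
Check the 13 heavy atoms by environment: 6× C (D3) → match; 2× S (D1) → no; 1× N (D1) → no; 3× C (D1) → no; 1× S (D2) → no.
That gives 6 matching atoms.

6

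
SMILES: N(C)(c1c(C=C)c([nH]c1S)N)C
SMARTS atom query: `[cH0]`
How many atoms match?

The query [cH0] means: aromatic carbon with no attached hydrogen (substituted or ring-fusion).
Check the 12 heavy atoms by environment: 1× n (aromatic, H1) → no; 4× c (aromatic, H0) → match; 1× N (H2) → no; 1× N (H0) → no; 2× C (H3) → no; 1× C (H1) → no; 1× C (H2) → no; 1× S (H1) → no.
That gives 4 matching atoms.

4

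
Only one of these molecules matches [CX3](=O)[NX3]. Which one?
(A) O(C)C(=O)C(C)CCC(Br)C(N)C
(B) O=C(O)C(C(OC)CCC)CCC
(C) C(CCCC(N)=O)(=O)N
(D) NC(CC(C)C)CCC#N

[CX3](=O)[NX3] describes a carbonyl carbon bonded to a trivalent nitrogen (an amide).
(A) has a methyl-ester group (-C(=O)OCH3) but the carbonyl is bonded to O, not to an NX3 nitrogen.
(B) has a carboxylic acid group (-C(=O)OH) but the carbonyl is bonded to O, not to an NX3 nitrogen.
(C) contains a primary amide (-C(=O)NH2), which satisfies every atom and bond constraint.
(D) has a nitrile (-C#N) but the nitrile N is NX1 (triple-bonded), not NX3.
So the answer is (C).

C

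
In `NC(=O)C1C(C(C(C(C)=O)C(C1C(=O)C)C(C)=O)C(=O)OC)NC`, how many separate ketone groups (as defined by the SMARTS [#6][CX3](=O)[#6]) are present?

3

[#6][CX3](=O)[#6] is the SMARTS for a ketone: a carbonyl carbon (no H) flanked by two carbons.
The molecule carries 3 separate instances of an acetyl/ketone group (-C(=O)CH3) meeting every constraint; each maps to a distinct set of atoms, giving 3 matches.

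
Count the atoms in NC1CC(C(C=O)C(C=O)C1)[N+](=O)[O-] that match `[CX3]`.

The query [CX3] means: C with X3: aliphatic carbon with exactly 3 total connections.
Check the 14 heavy atoms by environment: 6× C (X4) → no; 2× C (X3) → match; 3× O (X1) → no; 1× N (charge +1, X3) → no; 1× O (charge -1, X1) → no; 1× N (X3) → no.
That gives 2 matching atoms.

2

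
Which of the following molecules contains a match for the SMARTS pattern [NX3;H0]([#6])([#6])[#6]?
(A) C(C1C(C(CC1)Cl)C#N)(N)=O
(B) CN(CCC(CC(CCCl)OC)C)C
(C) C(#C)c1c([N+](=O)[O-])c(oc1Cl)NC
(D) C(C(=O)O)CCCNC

B

[NX3;H0]([#6])([#6])[#6] describes a trivalent nitrogen with no H, bonded to three carbons (a tertiary amine).
(A) has a primary amide (-C(=O)NH2) but the amide nitrogen has H2 and only one carbon neighbour.
(B) contains a dimethylamino group (-N(CH3)2), which satisfies every atom and bond constraint.
(C) has an N-methylamino group (-NHCH3) but the nitrogen still has one H (H1), not H0.
(D) has an N-methylamino group (-NHCH3) but the nitrogen still has one H (H1), not H0.
So the answer is (B).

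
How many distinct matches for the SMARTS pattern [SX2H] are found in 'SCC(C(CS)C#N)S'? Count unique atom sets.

3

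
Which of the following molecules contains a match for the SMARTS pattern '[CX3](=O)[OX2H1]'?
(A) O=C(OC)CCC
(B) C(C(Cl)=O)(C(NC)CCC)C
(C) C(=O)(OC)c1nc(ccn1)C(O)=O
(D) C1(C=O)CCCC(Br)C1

[CX3](=O)[OX2H1] describes an sp2 carbon double-bonded to O and single-bonded to an -OH oxygen (a carboxylic acid).
(A) has a methyl-ester group (-C(=O)OCH3) but the singly-bonded O has no H (OX2H0, not OX2H1).
(B) has an acyl chloride (-C(=O)Cl) but the carbonyl is bonded to Cl, not to an -OH oxygen.
(C) contains a carboxylic acid group (-C(=O)OH), which satisfies every atom and bond constraint.
(D) has an aldehyde (-CHO) but there is no singly-bonded oxygen on the carbonyl carbon.
So the answer is (C).

C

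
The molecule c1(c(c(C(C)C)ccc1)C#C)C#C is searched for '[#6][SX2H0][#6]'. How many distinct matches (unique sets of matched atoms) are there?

0

[#6][SX2H0][#6] is the SMARTS for a thioether: an aliphatic sulfur bridging two carbons with no H on the sulfur.
No fragment in the molecule satisfies every constraint, giving 0 matches.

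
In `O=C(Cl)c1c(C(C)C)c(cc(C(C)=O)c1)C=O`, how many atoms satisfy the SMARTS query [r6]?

6

The query [r6] means: r6 matches atoms in a six-membered ring.
Check the 17 heavy atoms by environment: 6× c (aromatic, in 6-ring) → match; 7× C (acyclic) → no; 3× O (acyclic) → no; 1× Cl (acyclic) → no.
That gives 6 matching atoms.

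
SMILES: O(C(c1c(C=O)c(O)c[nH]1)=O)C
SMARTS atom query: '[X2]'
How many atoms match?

Check the 12 heavy atoms by environment: 1× n (aromatic, X3) → no; 4× c (aromatic, X3) → no; 2× O (X2) → match; 2× C (X3) → no; 2× O (X1) → no; 1× C (X4) → no.
That gives 2 matching atoms.

2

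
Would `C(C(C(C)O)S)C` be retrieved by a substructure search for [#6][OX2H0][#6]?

No

The pattern [#6][OX2H0][#6] describes an aliphatic oxygen bridging two carbons with no H on the oxygen — an ether.
The closest candidate here is a hydroxyl group (-OH), but the oxygen has H1, not H0 bridging two carbons. No other fragment satisfies the full query, so there is no match.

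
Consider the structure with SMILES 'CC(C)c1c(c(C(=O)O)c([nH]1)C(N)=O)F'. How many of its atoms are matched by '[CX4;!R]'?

3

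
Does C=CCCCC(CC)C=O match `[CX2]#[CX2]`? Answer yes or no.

The pattern [CX2]#[CX2] describes a carbon-carbon triple bond — an alkyne.
The closest candidate here is a vinyl group (-CH=CH2), but the C=C is a double bond; both carbons are CX3, not CX2. No other fragment satisfies the full query, so there is no match.

No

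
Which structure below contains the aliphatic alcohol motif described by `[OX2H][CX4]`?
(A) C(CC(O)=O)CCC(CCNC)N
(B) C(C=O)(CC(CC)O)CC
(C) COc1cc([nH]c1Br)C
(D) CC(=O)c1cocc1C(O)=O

B

[OX2H][CX4] describes a hydroxyl oxygen bound to an sp3 (X4) carbon (an aliphatic alcohol).
(A) has a carboxylic acid group (-C(=O)OH) but the -OH is on a CX3 carbonyl carbon, not a CX4 carbon.
(B) contains a hydroxyl group (-OH), which satisfies every atom and bond constraint.
(C) has a methoxy ether (-OCH3) but the oxygen has H0 (ether), not H1.
(D) has a carboxylic acid group (-C(=O)OH) but the -OH is on a CX3 carbonyl carbon, not a CX4 carbon.
So the answer is (B).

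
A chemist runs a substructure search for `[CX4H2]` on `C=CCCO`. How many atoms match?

2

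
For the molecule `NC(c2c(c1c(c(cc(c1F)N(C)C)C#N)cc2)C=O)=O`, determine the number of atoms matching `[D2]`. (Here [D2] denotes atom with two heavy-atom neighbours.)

5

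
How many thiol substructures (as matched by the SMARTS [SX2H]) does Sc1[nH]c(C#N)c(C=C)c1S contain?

2

[SX2H] is the SMARTS for a thiol: an aliphatic sulfur with two connections, one being H.
The molecule carries 2 separate instances of a thiol (-SH) meeting every constraint; each maps to a distinct set of atoms, giving 2 matches.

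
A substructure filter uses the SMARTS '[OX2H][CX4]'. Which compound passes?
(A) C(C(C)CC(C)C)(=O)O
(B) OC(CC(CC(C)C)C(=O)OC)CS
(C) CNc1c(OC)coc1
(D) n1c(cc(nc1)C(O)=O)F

B

[OX2H][CX4] describes a hydroxyl oxygen bound to an sp3 (X4) carbon (an aliphatic alcohol).
(A) has a carboxylic acid group (-C(=O)OH) but the -OH is on a CX3 carbonyl carbon, not a CX4 carbon.
(B) contains a hydroxyl group (-OH), which satisfies every atom and bond constraint.
(C) has a methoxy ether (-OCH3) but the oxygen has H0 (ether), not H1.
(D) has a carboxylic acid group (-C(=O)OH) but the -OH is on a CX3 carbonyl carbon, not a CX4 carbon.
So the answer is (B).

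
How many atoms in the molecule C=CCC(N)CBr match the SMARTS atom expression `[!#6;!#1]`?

The query [!#6;!#1] means: not carbon and not hydrogen — any heteroatom.
Check the 7 heavy atoms by environment: 5× C → no; 1× N → match; 1× Br → match.
Summing the matching environments: 1 + 1 = 2 matching atoms.

2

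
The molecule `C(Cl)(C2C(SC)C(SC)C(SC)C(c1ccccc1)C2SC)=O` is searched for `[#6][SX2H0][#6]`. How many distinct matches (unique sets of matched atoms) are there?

4

[#6][SX2H0][#6] is the SMARTS for a thioether: an aliphatic sulfur bridging two carbons with no H on the sulfur.
The molecule carries 4 separate instances of a methylthio ether (-SCH3) meeting every constraint; each maps to a distinct set of atoms, giving 4 matches.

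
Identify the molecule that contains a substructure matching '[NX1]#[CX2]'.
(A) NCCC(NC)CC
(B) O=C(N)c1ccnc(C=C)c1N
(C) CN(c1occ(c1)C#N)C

C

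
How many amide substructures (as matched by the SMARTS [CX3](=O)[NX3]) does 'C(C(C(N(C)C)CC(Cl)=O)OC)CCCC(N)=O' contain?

[CX3](=O)[NX3] is the SMARTS for an amide: a carbonyl carbon bonded to a trivalent nitrogen.
Exactly one fragment in the molecule meets all constraints, giving 1 match.

1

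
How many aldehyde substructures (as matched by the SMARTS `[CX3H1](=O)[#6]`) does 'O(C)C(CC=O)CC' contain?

1

[CX3H1](=O)[#6] is the SMARTS for an aldehyde: an sp2 carbon with one H, double-bonded to O and single-bonded to carbon.
Exactly one fragment in the molecule meets all constraints, giving 1 match.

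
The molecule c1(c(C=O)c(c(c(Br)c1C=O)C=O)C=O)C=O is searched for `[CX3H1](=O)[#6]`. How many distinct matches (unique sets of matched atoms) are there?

5

[CX3H1](=O)[#6] is the SMARTS for an aldehyde: an sp2 carbon with one H, double-bonded to O and single-bonded to carbon.
The molecule carries 5 separate instances of an aldehyde (-CHO) meeting every constraint; each maps to a distinct set of atoms, giving 5 matches.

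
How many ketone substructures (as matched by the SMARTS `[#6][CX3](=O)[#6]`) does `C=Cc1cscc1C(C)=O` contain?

1

[#6][CX3](=O)[#6] is the SMARTS for a ketone: a carbonyl carbon (no H) flanked by two carbons.
Exactly one fragment in the molecule meets all constraints, giving 1 match.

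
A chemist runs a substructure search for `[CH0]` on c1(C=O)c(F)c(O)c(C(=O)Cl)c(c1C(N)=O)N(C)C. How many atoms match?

2

Check the 19 heavy atoms by environment: 6× c (aromatic, H0) → no; 1× C (H1) → no; 3× O (H0) → no; 1× F (H0) → no; 2× C (H0) → match; 1× Cl (H0) → no; 1× O (H1) → no; 1× N (H0) → no; 2× C (H3) → no; 1× N (H2) → no.
That gives 2 matching atoms.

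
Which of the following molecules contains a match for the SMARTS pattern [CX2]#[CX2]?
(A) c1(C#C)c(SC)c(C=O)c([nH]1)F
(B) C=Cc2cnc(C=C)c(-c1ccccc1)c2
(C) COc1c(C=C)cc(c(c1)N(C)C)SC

A

[CX2]#[CX2] describes a carbon-carbon triple bond (an alkyne).
(A) contains an ethynyl group (-C#CH), which satisfies every atom and bond constraint.
(B) has a vinyl group (-CH=CH2) but the C=C is a double bond; both carbons are CX3, not CX2.
(C) has a vinyl group (-CH=CH2) but the C=C is a double bond; both carbons are CX3, not CX2.
So the answer is (A).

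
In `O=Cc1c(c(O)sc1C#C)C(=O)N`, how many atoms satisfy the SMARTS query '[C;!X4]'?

4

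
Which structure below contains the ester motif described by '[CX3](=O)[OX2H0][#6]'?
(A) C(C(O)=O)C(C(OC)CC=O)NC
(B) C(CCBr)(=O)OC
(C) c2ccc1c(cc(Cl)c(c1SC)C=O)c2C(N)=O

B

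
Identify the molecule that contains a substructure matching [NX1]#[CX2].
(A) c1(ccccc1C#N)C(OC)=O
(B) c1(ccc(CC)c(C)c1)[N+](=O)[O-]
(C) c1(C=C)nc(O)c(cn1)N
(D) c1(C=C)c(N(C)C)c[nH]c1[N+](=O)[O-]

[NX1]#[CX2] describes a nitrogen triple-bonded to a two-connected carbon (a nitrile).
(A) contains a nitrile (-C#N), which satisfies every atom and bond constraint.
(B) has a nitro group (-[N+](=O)[O-]) but there is no C#N triple bond.
(C) has a primary amino group (-NH2) but the nitrogen is NX3 (three connections), not NX1 triple-bonded.
(D) has a nitro group (-[N+](=O)[O-]) but there is no C#N triple bond.
So the answer is (A).

A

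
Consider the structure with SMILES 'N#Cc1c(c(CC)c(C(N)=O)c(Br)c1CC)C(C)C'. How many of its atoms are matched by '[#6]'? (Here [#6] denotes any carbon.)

15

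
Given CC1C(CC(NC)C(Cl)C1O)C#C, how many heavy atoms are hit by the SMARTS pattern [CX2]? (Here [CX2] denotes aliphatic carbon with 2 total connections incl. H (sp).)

The query [CX2] means: C with X2: aliphatic carbon with exactly 2 total connections.
Check the 13 heavy atoms by environment: 8× C (X4) → no; 2× C (X2) → match; 1× O (X2) → no; 1× N (X3) → no; 1× Cl (X1) → no.
That gives 2 matching atoms.

2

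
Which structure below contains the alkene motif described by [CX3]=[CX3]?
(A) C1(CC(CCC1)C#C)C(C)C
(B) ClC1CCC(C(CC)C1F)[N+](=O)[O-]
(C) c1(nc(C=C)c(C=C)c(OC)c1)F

C

[CX3]=[CX3] describes a non-aromatic C=C double bond between two sp2 carbons (an alkene).
(A) has an ethynyl group (-C#CH) but the C-C bond is a triple bond, not a double bond.
(B) has an ethyl group (-CH2CH3) but its C-C bond is a single bond between CX4 carbons, not CX3=CX3.
(C) contains a vinyl group (-CH=CH2), which satisfies every atom and bond constraint.
So the answer is (C).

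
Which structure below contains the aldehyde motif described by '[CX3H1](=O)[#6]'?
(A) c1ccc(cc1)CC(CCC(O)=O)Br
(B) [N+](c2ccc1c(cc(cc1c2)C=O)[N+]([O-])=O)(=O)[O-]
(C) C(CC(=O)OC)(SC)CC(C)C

B

[CX3H1](=O)[#6] describes an sp2 carbon with one H, double-bonded to O and single-bonded to carbon (an aldehyde).
(A) has a carboxylic acid group (-C(=O)OH) but the carbonyl carbon has H0 and is bonded to O, not H1.
(B) contains an aldehyde (-CHO), which satisfies every atom and bond constraint.
(C) has a methyl-ester group (-C(=O)OCH3) but the carbonyl carbon has H0, not H1.
So the answer is (B).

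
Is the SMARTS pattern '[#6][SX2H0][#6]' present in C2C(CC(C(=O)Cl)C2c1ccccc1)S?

No

The pattern [#6][SX2H0][#6] describes an aliphatic sulfur bridging two carbons with no H on the sulfur — a thioether.
The closest candidate here is a thiol (-SH), but the sulfur has H1, not H0 bridging two carbons. No other fragment satisfies the full query, so there is no match.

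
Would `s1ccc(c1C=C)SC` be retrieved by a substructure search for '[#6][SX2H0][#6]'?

The pattern [#6][SX2H0][#6] describes an aliphatic sulfur bridging two carbons with no H on the sulfur — a thioether.
The molecule carries a methylthio ether (-SCH3), whose atoms satisfy every constraint of the query, so the pattern matches.

Yes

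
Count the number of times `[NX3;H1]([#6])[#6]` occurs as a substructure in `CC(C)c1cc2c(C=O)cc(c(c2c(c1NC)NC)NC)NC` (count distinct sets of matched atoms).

[NX3;H1]([#6])[#6] is the SMARTS for a secondary amine: a trivalent nitrogen with one H, bonded to two carbons.
The molecule carries 4 separate instances of an N-methylamino group (-NHCH3) meeting every constraint; each maps to a distinct set of atoms, giving 4 matches.

4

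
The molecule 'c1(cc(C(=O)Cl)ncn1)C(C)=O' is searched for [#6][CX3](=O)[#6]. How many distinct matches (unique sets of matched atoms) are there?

1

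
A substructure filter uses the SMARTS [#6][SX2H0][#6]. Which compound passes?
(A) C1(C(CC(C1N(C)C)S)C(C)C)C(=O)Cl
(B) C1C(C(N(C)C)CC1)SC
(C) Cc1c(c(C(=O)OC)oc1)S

B

[#6][SX2H0][#6] describes an aliphatic sulfur bridging two carbons with no H on the sulfur (a thioether).
(A) has a thiol (-SH) but the sulfur has H1, not H0 bridging two carbons.
(B) contains a methylthio ether (-SCH3), which satisfies every atom and bond constraint.
(C) has a thiol (-SH) but the sulfur has H1, not H0 bridging two carbons.
So the answer is (B).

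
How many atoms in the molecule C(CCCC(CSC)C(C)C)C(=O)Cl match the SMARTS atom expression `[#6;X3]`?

1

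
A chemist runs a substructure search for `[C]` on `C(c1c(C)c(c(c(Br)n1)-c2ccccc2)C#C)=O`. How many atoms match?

4

Check the 18 heavy atoms by environment: 1× n (aromatic) → no; 11× c (aromatic) → no; 4× C → match; 1× O → no; 1× Br → no.
That gives 4 matching atoms.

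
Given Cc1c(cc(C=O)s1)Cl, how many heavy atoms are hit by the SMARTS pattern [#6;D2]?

2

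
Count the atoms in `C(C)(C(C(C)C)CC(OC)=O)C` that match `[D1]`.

The query [D1] means: atom with exactly one heavy-atom neighbour (degree 1).
Check the 12 heavy atoms by environment: 5× C (D1) → match; 4× C (D3) → no; 1× C (D2) → no; 1× O (D1) → match; 1× O (D2) → no.
Summing the matching environments: 5 + 1 = 6 matching atoms.

6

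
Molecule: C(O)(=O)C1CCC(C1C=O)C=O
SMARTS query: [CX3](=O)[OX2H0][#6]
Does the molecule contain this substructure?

No

The pattern [CX3](=O)[OX2H0][#6] describes a carbonyl carbon bonded to an oxygen that is itself bonded to carbon (no H on that O) — an ester.
The closest candidate here is a carboxylic acid group (-C(=O)OH), but the singly-bonded O carries H (OX2H1, not H0). No other fragment satisfies the full query, so there is no match.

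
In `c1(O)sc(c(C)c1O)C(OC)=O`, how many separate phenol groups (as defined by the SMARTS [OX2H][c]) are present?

2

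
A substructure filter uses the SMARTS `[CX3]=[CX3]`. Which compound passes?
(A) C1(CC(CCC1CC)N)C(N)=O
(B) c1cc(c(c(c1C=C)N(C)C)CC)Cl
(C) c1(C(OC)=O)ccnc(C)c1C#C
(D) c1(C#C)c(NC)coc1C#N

B

[CX3]=[CX3] describes a non-aromatic C=C double bond between two sp2 carbons (an alkene).
(A) has an ethyl group (-CH2CH3) but its C-C bond is a single bond between CX4 carbons, not CX3=CX3.
(B) contains a vinyl group (-CH=CH2), which satisfies every atom and bond constraint.
(C) has an ethynyl group (-C#CH) but the C-C bond is a triple bond, not a double bond.
(D) has an ethynyl group (-C#CH) but the C-C bond is a triple bond, not a double bond.
So the answer is (B).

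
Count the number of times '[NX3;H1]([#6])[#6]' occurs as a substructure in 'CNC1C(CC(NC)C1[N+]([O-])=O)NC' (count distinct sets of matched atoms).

[NX3;H1]([#6])[#6] is the SMARTS for a secondary amine: a trivalent nitrogen with one H, bonded to two carbons.
The molecule carries 3 separate instances of an N-methylamino group (-NHCH3) meeting every constraint; each maps to a distinct set of atoms, giving 3 matches.

3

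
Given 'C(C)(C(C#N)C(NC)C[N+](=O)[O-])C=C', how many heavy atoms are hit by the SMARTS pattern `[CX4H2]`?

The query [CX4H2] means: sp3 carbon (X4) with exactly two hydrogens.
Check the 14 heavy atoms by environment: 2× C (H3, X4) → no; 3× C (H1, X4) → no; 1× C (H2, X4) → match; 1× C (H1, X3) → no; 1× C (H2, X3) → no; 1× N (charge +1, H0, X3) → no; 1× O (charge -1, H0, X1) → no; 1× O (H0, X1) → no; 1× N (H1, X3) → no; 1× C (H0, X2) → no; 1× N (H0, X1) → no.
That gives 1 matching atom.

1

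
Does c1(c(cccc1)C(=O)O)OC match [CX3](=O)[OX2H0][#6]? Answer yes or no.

The pattern [CX3](=O)[OX2H0][#6] describes a carbonyl carbon bonded to an oxygen that is itself bonded to carbon (no H on that O) — an ester.
The closest candidate here is a carboxylic acid group (-C(=O)OH), but the singly-bonded O carries H (OX2H1, not H0). No other fragment satisfies the full query, so there is no match.

No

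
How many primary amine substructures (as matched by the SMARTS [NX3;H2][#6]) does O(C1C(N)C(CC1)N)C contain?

2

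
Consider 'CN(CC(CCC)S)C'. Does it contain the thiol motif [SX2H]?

The pattern [SX2H] describes an aliphatic sulfur with two connections, one being H — a thiol.
The molecule carries a thiol (-SH), whose atoms satisfy every constraint of the query, so the pattern matches.

Yes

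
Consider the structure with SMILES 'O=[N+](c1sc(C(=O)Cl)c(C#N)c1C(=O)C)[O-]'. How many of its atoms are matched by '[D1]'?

7

The query [D1] means: atom with exactly one heavy-atom neighbour (degree 1).
Check the 16 heavy atoms by environment: 1× s (aromatic, D2) → no; 4× c (aromatic, D3) → no; 2× C (D3) → no; 3× O (D1) → match; 1× Cl (D1) → match; 1× C (D2) → no; 1× N (D1) → match; 1× C (D1) → match; 1× N (charge +1, D3) → no; 1× O (charge -1, D1) → match.
Summing the matching environments: 3 + 1 + 1 + 1 + 1 = 7 matching atoms.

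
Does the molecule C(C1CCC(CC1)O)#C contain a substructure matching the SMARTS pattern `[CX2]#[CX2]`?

Yes

The pattern [CX2]#[CX2] describes a carbon-carbon triple bond — an alkyne.
The molecule carries an ethynyl group (-C#CH), whose atoms satisfy every constraint of the query, so the pattern matches.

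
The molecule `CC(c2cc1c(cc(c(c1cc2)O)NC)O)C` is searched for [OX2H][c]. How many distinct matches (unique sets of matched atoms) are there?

2

[OX2H][c] is the SMARTS for a phenol: a hydroxyl oxygen attached to an aromatic carbon.
The molecule carries 2 separate instances of a hydroxyl group (-OH) meeting every constraint; each maps to a distinct set of atoms, giving 2 matches.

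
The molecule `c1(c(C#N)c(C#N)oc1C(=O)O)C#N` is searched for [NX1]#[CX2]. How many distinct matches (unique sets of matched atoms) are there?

[NX1]#[CX2] is the SMARTS for a nitrile: a nitrogen triple-bonded to a two-connected carbon.
The molecule carries 3 separate instances of a nitrile (-C#N) meeting every constraint; each maps to a distinct set of atoms, giving 3 matches.

3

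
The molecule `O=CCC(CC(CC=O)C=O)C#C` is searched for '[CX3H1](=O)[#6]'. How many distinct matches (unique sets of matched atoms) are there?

[CX3H1](=O)[#6] is the SMARTS for an aldehyde: an sp2 carbon with one H, double-bonded to O and single-bonded to carbon.
The molecule carries 3 separate instances of an aldehyde (-CHO) meeting every constraint; each maps to a distinct set of atoms, giving 3 matches.

3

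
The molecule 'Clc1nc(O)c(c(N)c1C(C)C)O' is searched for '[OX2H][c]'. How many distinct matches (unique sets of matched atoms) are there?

2

[OX2H][c] is the SMARTS for a phenol: a hydroxyl oxygen attached to an aromatic carbon.
The molecule carries 2 separate instances of a hydroxyl group (-OH) meeting every constraint; each maps to a distinct set of atoms, giving 2 matches.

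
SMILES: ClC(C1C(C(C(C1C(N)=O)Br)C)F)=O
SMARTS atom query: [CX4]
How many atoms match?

The query [CX4] means: C with X4: aliphatic carbon with exactly 4 total connections (bonds + H).
Check the 14 heavy atoms by environment: 6× C (X4) → match; 2× C (X3) → no; 2× O (X1) → no; 1× N (X3) → no; 1× F (X1) → no; 1× Cl (X1) → no; 1× Br (X1) → no.
That gives 6 matching atoms.

6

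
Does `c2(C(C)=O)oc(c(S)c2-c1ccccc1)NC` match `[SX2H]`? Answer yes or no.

The pattern [SX2H] describes an aliphatic sulfur with two connections, one being H — a thiol.
The molecule carries a thiol (-SH), whose atoms satisfy every constraint of the query, so the pattern matches.

Yes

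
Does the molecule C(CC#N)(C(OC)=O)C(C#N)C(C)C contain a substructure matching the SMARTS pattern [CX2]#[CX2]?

The pattern [CX2]#[CX2] describes a carbon-carbon triple bond — an alkyne.
The closest candidate here is a nitrile (-C#N), but the triple bond is C#N, not C#C. No other fragment satisfies the full query, so there is no match.

No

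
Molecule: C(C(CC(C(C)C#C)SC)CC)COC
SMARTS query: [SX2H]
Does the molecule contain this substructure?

No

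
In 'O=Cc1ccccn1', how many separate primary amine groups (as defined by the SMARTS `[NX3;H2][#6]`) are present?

[NX3;H2][#6] is the SMARTS for a primary amine: a trivalent nitrogen with two H attached to carbon.
No fragment in the molecule satisfies every constraint, giving 0 matches.

0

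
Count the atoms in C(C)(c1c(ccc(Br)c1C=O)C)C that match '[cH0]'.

4

The query [cH0] means: aromatic carbon with no attached hydrogen (substituted or ring-fusion).
Check the 13 heavy atoms by environment: 4× c (aromatic, H0) → match; 2× c (aromatic, H1) → no; 3× C (H3) → no; 1× Br (H0) → no; 2× C (H1) → no; 1× O (H0) → no.
That gives 4 matching atoms.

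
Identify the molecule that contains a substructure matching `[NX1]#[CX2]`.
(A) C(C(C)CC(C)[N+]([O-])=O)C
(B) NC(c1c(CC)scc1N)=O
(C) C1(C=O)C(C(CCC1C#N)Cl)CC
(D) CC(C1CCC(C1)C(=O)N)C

C

[NX1]#[CX2] describes a nitrogen triple-bonded to a two-connected carbon (a nitrile).
(A) has a nitro group (-[N+](=O)[O-]) but there is no C#N triple bond.
(B) has a primary amide (-C(=O)NH2) but the nitrogen is NX3, not NX1.
(C) contains a nitrile (-C#N), which satisfies every atom and bond constraint.
(D) has a primary amide (-C(=O)NH2) but the nitrogen is NX3, not NX1.
So the answer is (C).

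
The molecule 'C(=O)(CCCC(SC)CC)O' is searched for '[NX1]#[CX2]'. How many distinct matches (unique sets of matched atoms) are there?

[NX1]#[CX2] is the SMARTS for a nitrile: a nitrogen triple-bonded to a two-connected carbon.
No fragment in the molecule satisfies every constraint, giving 0 matches.

0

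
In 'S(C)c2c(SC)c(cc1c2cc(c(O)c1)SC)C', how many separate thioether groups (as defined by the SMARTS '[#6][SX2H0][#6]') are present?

[#6][SX2H0][#6] is the SMARTS for a thioether: an aliphatic sulfur bridging two carbons with no H on the sulfur.
The molecule carries 3 separate instances of a methylthio ether (-SCH3) meeting every constraint; each maps to a distinct set of atoms, giving 3 matches.

3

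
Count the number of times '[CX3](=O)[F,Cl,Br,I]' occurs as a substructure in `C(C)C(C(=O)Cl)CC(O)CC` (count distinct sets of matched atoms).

[CX3](=O)[F,Cl,Br,I] is the SMARTS for an acyl halide: a carbonyl carbon bonded to a halogen.
Exactly one fragment in the molecule meets all constraints, giving 1 match.

1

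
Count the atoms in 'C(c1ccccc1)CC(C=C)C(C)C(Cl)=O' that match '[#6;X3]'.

9

The query [#6;X3] means: any carbon (aromatic or not) with three total connections.
Check the 16 heavy atoms by environment: 5× C (X4) → no; 3× C (X3) → match; 1× O (X1) → no; 1× Cl (X1) → no; 6× c (aromatic, X3) → match.
Summing the matching environments: 3 + 6 = 9 matching atoms.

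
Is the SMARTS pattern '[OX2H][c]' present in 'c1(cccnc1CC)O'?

Yes

The pattern [OX2H][c] describes a hydroxyl oxygen attached to an aromatic carbon — a phenol.
The molecule carries a hydroxyl group (-OH), whose atoms satisfy every constraint of the query, so the pattern matches.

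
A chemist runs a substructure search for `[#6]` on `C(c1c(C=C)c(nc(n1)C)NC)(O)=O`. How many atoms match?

9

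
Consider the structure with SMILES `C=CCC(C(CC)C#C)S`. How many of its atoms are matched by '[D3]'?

The query [D3] means: atom with exactly three heavy-atom neighbours.
Check the 10 heavy atoms by environment: 4× C (D2) → no; 2× C (D3) → match; 3× C (D1) → no; 1× S (D1) → no.
That gives 2 matching atoms.

2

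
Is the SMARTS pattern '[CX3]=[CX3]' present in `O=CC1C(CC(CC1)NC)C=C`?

Yes

The pattern [CX3]=[CX3] describes a non-aromatic C=C double bond between two sp2 carbons — an alkene.
The molecule carries a vinyl group (-CH=CH2), whose atoms satisfy every constraint of the query, so the pattern matches.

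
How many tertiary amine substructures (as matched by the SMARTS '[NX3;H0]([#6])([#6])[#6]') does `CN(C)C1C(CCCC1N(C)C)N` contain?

[NX3;H0]([#6])([#6])[#6] is the SMARTS for a tertiary amine: a trivalent nitrogen with no H, bonded to three carbons.
The molecule carries 2 separate instances of a dimethylamino group (-N(CH3)2) meeting every constraint; each maps to a distinct set of atoms, giving 2 matches.

2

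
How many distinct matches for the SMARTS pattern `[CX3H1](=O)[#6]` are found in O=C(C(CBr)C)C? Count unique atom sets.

[CX3H1](=O)[#6] is the SMARTS for an aldehyde: an sp2 carbon with one H, double-bonded to O and single-bonded to carbon.
The molecule has an acetyl/ketone group (-C(=O)CH3), but the carbonyl carbon has H0 (two carbon neighbours), not H1; nothing else fits, so there are 0 matches.

0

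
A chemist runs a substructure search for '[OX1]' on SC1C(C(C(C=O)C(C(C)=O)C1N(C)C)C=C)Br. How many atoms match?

2

The query [OX1] means: aliphatic oxygen with one total connection — typically a carbonyl =O or an oxide.
Check the 18 heavy atoms by environment: 9× C (X4) → no; 1× Br (X1) → no; 1× N (X3) → no; 4× C (X3) → no; 1× S (X2) → no; 2× O (X1) → match.
That gives 2 matching atoms.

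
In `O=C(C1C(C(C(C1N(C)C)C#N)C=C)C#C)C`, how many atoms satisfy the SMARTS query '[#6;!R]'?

9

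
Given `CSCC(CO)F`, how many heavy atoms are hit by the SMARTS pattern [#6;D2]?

2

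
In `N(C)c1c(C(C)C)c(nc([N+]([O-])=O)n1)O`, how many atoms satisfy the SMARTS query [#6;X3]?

4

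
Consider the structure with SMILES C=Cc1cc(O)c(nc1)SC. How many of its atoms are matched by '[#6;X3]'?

7

Check the 11 heavy atoms by environment: 1× n (aromatic, X2) → no; 5× c (aromatic, X3) → match; 1× O (X2) → no; 1× S (X2) → no; 1× C (X4) → no; 2× C (X3) → match.
Summing the matching environments: 5 + 2 = 7 matching atoms.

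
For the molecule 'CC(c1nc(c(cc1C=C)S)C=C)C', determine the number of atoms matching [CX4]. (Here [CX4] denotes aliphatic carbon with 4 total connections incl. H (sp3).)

The query [CX4] means: C with X4: aliphatic carbon with exactly 4 total connections (bonds + H).
Check the 14 heavy atoms by environment: 1× n (aromatic, X2) → no; 5× c (aromatic, X3) → no; 4× C (X3) → no; 1× S (X2) → no; 3× C (X4) → match.
That gives 3 matching atoms.

3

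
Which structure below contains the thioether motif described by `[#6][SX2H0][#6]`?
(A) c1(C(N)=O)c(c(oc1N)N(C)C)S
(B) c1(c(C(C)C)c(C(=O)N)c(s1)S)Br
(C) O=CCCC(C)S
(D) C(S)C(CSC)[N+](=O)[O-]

D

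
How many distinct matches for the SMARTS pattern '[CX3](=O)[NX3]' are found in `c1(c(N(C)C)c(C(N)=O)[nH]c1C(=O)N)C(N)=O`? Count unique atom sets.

[CX3](=O)[NX3] is the SMARTS for an amide: a carbonyl carbon bonded to a trivalent nitrogen.
The molecule carries 3 separate instances of a primary amide (-C(=O)NH2) meeting every constraint; each maps to a distinct set of atoms, giving 3 matches.

3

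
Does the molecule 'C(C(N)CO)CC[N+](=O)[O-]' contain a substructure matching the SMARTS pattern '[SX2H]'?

No

The pattern [SX2H] describes an aliphatic sulfur with two connections, one being H — a thiol.
The closest candidate here is a hydroxyl group (-OH), but it is an -OH, not an -SH. No other fragment satisfies the full query, so there is no match.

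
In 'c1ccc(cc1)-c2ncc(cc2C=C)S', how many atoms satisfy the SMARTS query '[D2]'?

9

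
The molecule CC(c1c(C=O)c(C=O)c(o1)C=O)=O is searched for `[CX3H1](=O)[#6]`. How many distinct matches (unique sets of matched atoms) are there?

[CX3H1](=O)[#6] is the SMARTS for an aldehyde: an sp2 carbon with one H, double-bonded to O and single-bonded to carbon.
The molecule carries 3 separate instances of an aldehyde (-CHO) meeting every constraint; each maps to a distinct set of atoms, giving 3 matches.

3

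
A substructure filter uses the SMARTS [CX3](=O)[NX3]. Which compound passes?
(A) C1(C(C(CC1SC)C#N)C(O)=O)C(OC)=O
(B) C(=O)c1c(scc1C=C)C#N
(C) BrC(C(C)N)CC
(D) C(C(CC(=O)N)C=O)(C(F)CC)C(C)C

[CX3](=O)[NX3] describes a carbonyl carbon bonded to a trivalent nitrogen (an amide).
(A) has a nitrile (-C#N) but the nitrile N is NX1 (triple-bonded), not NX3.
(B) has a nitrile (-C#N) but the nitrile N is NX1 (triple-bonded), not NX3.
(C) has a primary amino group (-NH2) but the -NH2 is not attached to a carbonyl carbon.
(D) contains a primary amide (-C(=O)NH2), which satisfies every atom and bond constraint.
So the answer is (D).

D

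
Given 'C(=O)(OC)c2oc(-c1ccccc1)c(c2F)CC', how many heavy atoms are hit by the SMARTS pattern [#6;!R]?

The query [#6;!R] means: carbon not in any ring.
Check the 18 heavy atoms by environment: 1× o (aromatic, in 5-ring) → no; 4× c (aromatic, in 5-ring) → no; 6× c (aromatic, in 6-ring) → no; 4× C (acyclic) → match; 1× F (acyclic) → no; 2× O (acyclic) → no.
That gives 4 matching atoms.

4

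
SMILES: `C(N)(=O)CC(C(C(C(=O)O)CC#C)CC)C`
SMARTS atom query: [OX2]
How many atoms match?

The query [OX2] means: aliphatic oxygen with two total connections — ether, hydroxyl, or ester single-bond O.
Check the 16 heavy atoms by environment: 8× C (X4) → no; 2× C (X3) → no; 2× O (X1) → no; 1× O (X2) → match; 1× N (X3) → no; 2× C (X2) → no.
That gives 1 matching atom.

1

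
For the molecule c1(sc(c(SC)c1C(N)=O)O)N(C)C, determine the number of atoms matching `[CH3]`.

3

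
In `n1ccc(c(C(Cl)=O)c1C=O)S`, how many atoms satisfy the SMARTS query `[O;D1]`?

Check the 12 heavy atoms by environment: 1× n (aromatic, D2) → no; 2× c (aromatic, D2) → no; 3× c (aromatic, D3) → no; 1× C (D3) → no; 2× O (D1) → match; 1× Cl (D1) → no; 1× S (D1) → no; 1× C (D2) → no.
That gives 2 matching atoms.

2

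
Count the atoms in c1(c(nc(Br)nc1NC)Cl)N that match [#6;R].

4

The query [#6;R] means: carbon that is part of a ring.
Check the 11 heavy atoms by environment: 2× n (aromatic, in 6-ring) → no; 4× c (aromatic, in 6-ring) → match; 2× N (acyclic) → no; 1× C (acyclic) → no; 1× Br (acyclic) → no; 1× Cl (acyclic) → no.
That gives 4 matching atoms.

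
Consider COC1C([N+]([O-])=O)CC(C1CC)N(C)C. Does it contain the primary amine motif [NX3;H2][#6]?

No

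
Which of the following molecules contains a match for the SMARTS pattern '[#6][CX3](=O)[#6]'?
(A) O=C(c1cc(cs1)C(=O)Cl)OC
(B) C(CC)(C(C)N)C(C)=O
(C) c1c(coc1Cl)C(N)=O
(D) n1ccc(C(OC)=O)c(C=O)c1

B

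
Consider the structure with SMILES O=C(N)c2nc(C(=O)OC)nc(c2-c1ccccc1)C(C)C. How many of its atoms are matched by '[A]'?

10

The query [A] means: A matches any aliphatic (non-aromatic) heavy atom.
Check the 22 heavy atoms by environment: 2× n (aromatic) → no; 10× c (aromatic) → no; 6× C → match; 3× O → match; 1× N → match.
Summing the matching environments: 6 + 3 + 1 = 10 matching atoms.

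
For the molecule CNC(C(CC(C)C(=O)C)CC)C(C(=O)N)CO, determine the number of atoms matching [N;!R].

2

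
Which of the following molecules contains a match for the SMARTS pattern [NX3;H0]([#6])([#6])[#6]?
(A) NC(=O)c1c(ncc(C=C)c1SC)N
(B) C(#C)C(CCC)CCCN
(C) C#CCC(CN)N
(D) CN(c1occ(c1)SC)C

D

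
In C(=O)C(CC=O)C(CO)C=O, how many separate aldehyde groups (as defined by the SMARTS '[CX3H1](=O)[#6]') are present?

3

[CX3H1](=O)[#6] is the SMARTS for an aldehyde: an sp2 carbon with one H, double-bonded to O and single-bonded to carbon.
The molecule carries 3 separate instances of an aldehyde (-CHO) meeting every constraint; each maps to a distinct set of atoms, giving 3 matches.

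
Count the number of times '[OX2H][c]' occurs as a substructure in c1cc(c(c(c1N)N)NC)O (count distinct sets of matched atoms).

1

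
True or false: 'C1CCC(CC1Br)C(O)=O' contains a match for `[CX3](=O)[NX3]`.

False

The pattern [CX3](=O)[NX3] describes a carbonyl carbon bonded to a trivalent nitrogen — an amide.
The closest candidate here is a carboxylic acid group (-C(=O)OH), but the carbonyl is bonded to O, not to an NX3 nitrogen. No other fragment satisfies the full query, so there is no match.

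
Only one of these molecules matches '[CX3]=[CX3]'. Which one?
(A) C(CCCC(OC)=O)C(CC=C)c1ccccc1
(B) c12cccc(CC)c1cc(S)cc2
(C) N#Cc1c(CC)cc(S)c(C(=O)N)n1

A

[CX3]=[CX3] describes a non-aromatic C=C double bond between two sp2 carbons (an alkene).
(A) contains a vinyl group (-CH=CH2), which satisfies every atom and bond constraint.
(B) has an ethyl group (-CH2CH3) but its C-C bond is a single bond between CX4 carbons, not CX3=CX3.
(C) has an ethyl group (-CH2CH3) but its C-C bond is a single bond between CX4 carbons, not CX3=CX3.
So the answer is (A).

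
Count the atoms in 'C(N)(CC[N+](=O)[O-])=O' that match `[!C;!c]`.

Check the 8 heavy atoms by environment: 3× C → no; 2× O → match; 1× N → match; 1× N (charge +1) → match; 1× O (charge -1) → match.
Summing the matching environments: 2 + 1 + 1 + 1 = 5 matching atoms.

5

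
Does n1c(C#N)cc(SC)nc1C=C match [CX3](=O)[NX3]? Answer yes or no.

The pattern [CX3](=O)[NX3] describes a carbonyl carbon bonded to a trivalent nitrogen — an amide.
The closest candidate here is a nitrile (-C#N), but the nitrile N is NX1 (triple-bonded), not NX3. No other fragment satisfies the full query, so there is no match.

No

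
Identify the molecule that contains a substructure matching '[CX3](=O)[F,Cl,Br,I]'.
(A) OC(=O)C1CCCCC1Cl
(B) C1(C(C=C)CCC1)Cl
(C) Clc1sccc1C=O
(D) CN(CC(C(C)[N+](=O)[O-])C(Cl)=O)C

D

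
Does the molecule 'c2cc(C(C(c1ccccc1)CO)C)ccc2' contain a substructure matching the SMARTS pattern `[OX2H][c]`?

The pattern [OX2H][c] describes a hydroxyl oxygen attached to an aromatic carbon — a phenol.
The closest candidate here is a hydroxyl group (-OH), but the -OH is on an aliphatic carbon, not an aromatic c. No other fragment satisfies the full query, so there is no match.

No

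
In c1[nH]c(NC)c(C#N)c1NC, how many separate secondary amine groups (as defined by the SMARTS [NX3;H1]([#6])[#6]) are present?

2

[NX3;H1]([#6])[#6] is the SMARTS for a secondary amine: a trivalent nitrogen with one H, bonded to two carbons.
The molecule carries 2 separate instances of an N-methylamino group (-NHCH3) meeting every constraint; each maps to a distinct set of atoms, giving 2 matches.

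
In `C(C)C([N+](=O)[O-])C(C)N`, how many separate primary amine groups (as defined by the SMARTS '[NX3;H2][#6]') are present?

1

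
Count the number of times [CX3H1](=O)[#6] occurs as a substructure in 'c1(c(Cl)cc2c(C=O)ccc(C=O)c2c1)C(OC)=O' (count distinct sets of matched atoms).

2

[CX3H1](=O)[#6] is the SMARTS for an aldehyde: an sp2 carbon with one H, double-bonded to O and single-bonded to carbon.
The molecule carries 2 separate instances of an aldehyde (-CHO) meeting every constraint; each maps to a distinct set of atoms, giving 2 matches.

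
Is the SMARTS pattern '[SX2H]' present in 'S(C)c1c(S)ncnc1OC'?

Yes

The pattern [SX2H] describes an aliphatic sulfur with two connections, one being H — a thiol.
The molecule carries a thiol (-SH), whose atoms satisfy every constraint of the query, so the pattern matches.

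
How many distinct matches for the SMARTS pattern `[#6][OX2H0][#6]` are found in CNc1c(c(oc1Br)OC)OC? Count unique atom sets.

2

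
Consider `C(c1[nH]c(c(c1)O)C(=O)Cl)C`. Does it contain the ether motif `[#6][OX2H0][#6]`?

The pattern [#6][OX2H0][#6] describes an aliphatic oxygen bridging two carbons with no H on the oxygen — an ether.
The closest candidate here is a hydroxyl group (-OH), but the oxygen has H1, not H0 bridging two carbons. No other fragment satisfies the full query, so there is no match.

No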